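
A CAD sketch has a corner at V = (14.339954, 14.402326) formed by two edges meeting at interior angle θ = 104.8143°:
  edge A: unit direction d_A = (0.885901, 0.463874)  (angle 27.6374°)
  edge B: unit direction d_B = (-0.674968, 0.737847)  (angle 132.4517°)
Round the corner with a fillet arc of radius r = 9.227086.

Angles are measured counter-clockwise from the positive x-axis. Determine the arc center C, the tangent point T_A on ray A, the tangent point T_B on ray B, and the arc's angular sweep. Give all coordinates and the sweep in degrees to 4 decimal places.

bisector direction at 80.0446° = (0.172882,0.984942)
center distance |VC| = r/sin(θ/2) = 9.227086/sin(52.4072°) = 11.644983
C = V + |VC|·bis = (16.3532,25.8720)
T_A = V + ((C−V)·d_A)·d_A = V + 7.1040·d_A = (20.6334,17.6977)
T_B = V + ((C−V)·d_B)·d_B = V + 7.1040·d_B = (9.5450,19.6440)
sweep = 180° − θ = 75.1857°

center=(16.3532,25.8720) T_A=(20.6334,17.6977) T_B=(9.5450,19.6440) sweep=75.1857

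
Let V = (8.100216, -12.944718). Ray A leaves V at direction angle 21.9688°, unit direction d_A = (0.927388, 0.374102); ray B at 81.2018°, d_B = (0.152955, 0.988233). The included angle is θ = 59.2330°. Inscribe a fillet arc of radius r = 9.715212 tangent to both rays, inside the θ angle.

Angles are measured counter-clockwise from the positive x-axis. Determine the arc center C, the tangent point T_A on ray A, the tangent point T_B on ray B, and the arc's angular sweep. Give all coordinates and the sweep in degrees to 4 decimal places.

bisector direction at 51.5853° = (0.621349,0.783534)
center distance |VC| = r/sin(θ/2) = 9.715212/sin(29.6165°) = 19.658771
C = V + |VC|·bis = (20.3152,2.4586)
T_A = V + ((C−V)·d_A)·d_A = V + 17.0904·d_A = (23.9496,-6.5512)
T_B = V + ((C−V)·d_B)·d_B = V + 17.0904·d_B = (10.7143,3.9446)
sweep = 180° − θ = 120.7670°

center=(20.3152,2.4586) T_A=(23.9496,-6.5512) T_B=(10.7143,3.9446) sweep=120.7670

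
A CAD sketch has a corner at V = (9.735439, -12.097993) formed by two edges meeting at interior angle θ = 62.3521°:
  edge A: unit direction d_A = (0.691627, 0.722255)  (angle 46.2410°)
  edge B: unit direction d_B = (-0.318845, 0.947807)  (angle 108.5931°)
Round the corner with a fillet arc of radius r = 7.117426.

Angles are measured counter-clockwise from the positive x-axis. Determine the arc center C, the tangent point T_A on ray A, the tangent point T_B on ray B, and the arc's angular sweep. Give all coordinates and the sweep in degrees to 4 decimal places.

bisector direction at 77.4171° = (0.217853,0.975982)
center distance |VC| = r/sin(θ/2) = 7.117426/sin(31.1761°) = 13.748979
C = V + |VC|·bis = (12.7307,1.3208)
T_A = V + ((C−V)·d_A)·d_A = V + 11.7634·d_A = (17.8713,-3.6018)
T_B = V + ((C−V)·d_B)·d_B = V + 11.7634·d_B = (5.9847,-0.9486)
sweep = 180° − θ = 117.6479°

center=(12.7307,1.3208) T_A=(17.8713,-3.6018) T_B=(5.9847,-0.9486) sweep=117.6479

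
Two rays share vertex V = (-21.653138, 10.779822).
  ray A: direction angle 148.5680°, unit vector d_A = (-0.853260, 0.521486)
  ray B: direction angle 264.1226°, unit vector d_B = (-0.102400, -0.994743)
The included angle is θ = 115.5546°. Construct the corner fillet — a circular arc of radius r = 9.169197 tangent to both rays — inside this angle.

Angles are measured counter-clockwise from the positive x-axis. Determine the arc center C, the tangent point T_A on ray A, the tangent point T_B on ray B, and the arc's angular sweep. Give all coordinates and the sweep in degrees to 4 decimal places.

bisector direction at 206.3453° = (-0.896136,-0.443780)
center distance |VC| = r/sin(θ/2) = 9.169197/sin(57.7773°) = 10.838525
C = V + |VC|·bis = (-31.3659,5.9699)
T_A = V + ((C−V)·d_A)·d_A = V + 5.7792·d_A = (-26.5843,13.7936)
T_B = V + ((C−V)·d_B)·d_B = V + 5.7792·d_B = (-22.2449,5.0310)
sweep = 180° − θ = 64.4454°

center=(-31.3659,5.9699) T_A=(-26.5843,13.7936) T_B=(-22.2449,5.0310) sweep=64.4454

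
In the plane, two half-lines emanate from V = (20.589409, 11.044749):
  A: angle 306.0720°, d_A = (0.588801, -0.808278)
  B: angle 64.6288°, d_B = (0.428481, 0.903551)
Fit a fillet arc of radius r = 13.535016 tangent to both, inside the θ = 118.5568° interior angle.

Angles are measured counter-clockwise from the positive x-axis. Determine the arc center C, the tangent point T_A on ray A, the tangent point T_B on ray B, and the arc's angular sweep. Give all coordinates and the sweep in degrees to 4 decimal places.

bisector direction at 5.3504° = (0.995643,0.093246)
center distance |VC| = r/sin(θ/2) = 13.535016/sin(59.2784°) = 15.744620
C = V + |VC|·bis = (36.2654,12.5129)
T_A = V + ((C−V)·d_A)·d_A = V + 8.0434·d_A = (25.3254,4.5434)
T_B = V + ((C−V)·d_B)·d_B = V + 8.0434·d_B = (24.0359,18.3124)
sweep = 180° − θ = 61.4432°

center=(36.2654,12.5129) T_A=(25.3254,4.5434) T_B=(24.0359,18.3124) sweep=61.4432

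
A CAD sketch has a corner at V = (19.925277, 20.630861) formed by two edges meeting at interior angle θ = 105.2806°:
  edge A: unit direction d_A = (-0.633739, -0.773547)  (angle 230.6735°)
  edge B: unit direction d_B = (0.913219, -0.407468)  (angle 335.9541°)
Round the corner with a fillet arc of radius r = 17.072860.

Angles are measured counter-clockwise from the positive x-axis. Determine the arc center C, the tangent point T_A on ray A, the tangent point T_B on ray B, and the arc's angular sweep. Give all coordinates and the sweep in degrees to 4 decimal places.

bisector direction at 283.3138° = (0.230284,-0.973123)
center distance |VC| = r/sin(θ/2) = 17.072860/sin(52.6403°) = 21.479574
C = V + |VC|·bis = (24.8717,-0.2714)
T_A = V + ((C−V)·d_A)·d_A = V + 13.0342·d_A = (11.6650,10.5483)
T_B = V + ((C−V)·d_B)·d_B = V + 13.0342·d_B = (31.8283,15.3198)
sweep = 180° − θ = 74.7194°

center=(24.8717,-0.2714) T_A=(11.6650,10.5483) T_B=(31.8283,15.3198) sweep=74.7194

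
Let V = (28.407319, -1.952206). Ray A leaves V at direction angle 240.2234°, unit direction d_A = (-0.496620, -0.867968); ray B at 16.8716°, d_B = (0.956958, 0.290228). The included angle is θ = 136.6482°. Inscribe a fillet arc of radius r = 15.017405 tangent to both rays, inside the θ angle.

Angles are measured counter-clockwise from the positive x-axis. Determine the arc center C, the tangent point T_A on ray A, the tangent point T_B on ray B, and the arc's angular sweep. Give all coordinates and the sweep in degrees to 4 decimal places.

center=(38.4777,-14.5909) T_A=(25.4431,-7.1330) T_B=(34.1192,-0.2199) sweep=43.3518

bisector direction at 308.5475° = (0.623163,-0.782092)
center distance |VC| = r/sin(θ/2) = 15.017405/sin(68.3241°) = 16.160119
C = V + |VC|·bis = (38.4777,-14.5909)
T_A = V + ((C−V)·d_A)·d_A = V + 5.9688·d_A = (25.4431,-7.1330)
T_B = V + ((C−V)·d_B)·d_B = V + 5.9688·d_B = (34.1192,-0.2199)
sweep = 180° − θ = 43.3518°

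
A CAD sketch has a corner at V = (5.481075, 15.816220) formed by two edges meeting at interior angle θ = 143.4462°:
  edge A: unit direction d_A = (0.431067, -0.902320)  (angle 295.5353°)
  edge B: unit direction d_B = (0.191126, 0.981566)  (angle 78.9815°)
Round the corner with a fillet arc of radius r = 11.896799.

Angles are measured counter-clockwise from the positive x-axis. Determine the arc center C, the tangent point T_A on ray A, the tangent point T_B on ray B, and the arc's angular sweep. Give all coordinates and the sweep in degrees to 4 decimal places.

center=(17.9095,17.3992) T_A=(7.1748,12.2709) T_B=(6.2320,19.6730) sweep=36.5538

bisector direction at 7.2584° = (0.991986,0.126344)
center distance |VC| = r/sin(θ/2) = 11.896799/sin(71.7231°) = 12.528855
C = V + |VC|·bis = (17.9095,17.3992)
T_A = V + ((C−V)·d_A)·d_A = V + 3.9292·d_A = (7.1748,12.2709)
T_B = V + ((C−V)·d_B)·d_B = V + 3.9292·d_B = (6.2320,19.6730)
sweep = 180° − θ = 36.5538°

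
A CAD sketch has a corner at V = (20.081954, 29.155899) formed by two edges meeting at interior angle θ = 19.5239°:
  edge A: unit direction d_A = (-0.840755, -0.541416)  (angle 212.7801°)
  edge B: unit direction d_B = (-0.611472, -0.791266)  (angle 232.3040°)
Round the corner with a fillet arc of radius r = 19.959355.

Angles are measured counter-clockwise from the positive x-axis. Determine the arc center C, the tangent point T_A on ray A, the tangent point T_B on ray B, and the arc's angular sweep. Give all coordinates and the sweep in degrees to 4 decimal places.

center=(-66.6490,-50.4356) T_A=(-77.4554,-33.6547) T_B=(-50.8559,-62.6402) sweep=160.4761

bisector direction at 222.5421° = (-0.736781,-0.676131)
center distance |VC| = r/sin(θ/2) = 19.959355/sin(9.7620°) = 117.716072
C = V + |VC|·bis = (-66.6490,-50.4356)
T_A = V + ((C−V)·d_A)·d_A = V + 116.0116·d_A = (-77.4554,-33.6547)
T_B = V + ((C−V)·d_B)·d_B = V + 116.0116·d_B = (-50.8559,-62.6402)
sweep = 180° − θ = 160.4761°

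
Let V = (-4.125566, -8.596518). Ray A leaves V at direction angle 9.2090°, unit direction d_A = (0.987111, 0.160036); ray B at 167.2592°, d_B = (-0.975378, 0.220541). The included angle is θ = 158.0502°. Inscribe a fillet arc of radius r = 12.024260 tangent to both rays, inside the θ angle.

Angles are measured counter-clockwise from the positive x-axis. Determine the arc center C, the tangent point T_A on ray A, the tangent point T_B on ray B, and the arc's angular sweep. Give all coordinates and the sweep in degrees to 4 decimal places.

bisector direction at 88.2341° = (0.030816,0.999525)
center distance |VC| = r/sin(θ/2) = 12.024260/sin(79.0251°) = 12.248273
C = V + |VC|·bis = (-3.7481,3.6459)
T_A = V + ((C−V)·d_A)·d_A = V + 2.3318·d_A = (-1.8238,-8.2233)
T_B = V + ((C−V)·d_B)·d_B = V + 2.3318·d_B = (-6.4000,-8.0823)
sweep = 180° − θ = 21.9498°

center=(-3.7481,3.6459) T_A=(-1.8238,-8.2233) T_B=(-6.4000,-8.0823) sweep=21.9498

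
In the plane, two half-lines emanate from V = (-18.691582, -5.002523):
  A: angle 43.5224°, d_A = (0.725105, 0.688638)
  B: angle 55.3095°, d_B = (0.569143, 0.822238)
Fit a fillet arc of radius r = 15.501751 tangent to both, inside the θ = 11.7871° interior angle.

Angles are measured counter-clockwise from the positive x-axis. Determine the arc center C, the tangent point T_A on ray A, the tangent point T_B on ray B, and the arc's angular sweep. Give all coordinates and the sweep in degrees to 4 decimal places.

bisector direction at 49.4159° = (0.650563,0.759452)
center distance |VC| = r/sin(θ/2) = 15.501751/sin(5.8936°) = 150.970653
C = V + |VC|·bis = (79.5243,109.6525)
T_A = V + ((C−V)·d_A)·d_A = V + 150.1727·d_A = (90.1994,98.4121)
T_B = V + ((C−V)·d_B)·d_B = V + 150.1727·d_B = (66.7782,118.4752)
sweep = 180° − θ = 168.2129°

center=(79.5243,109.6525) T_A=(90.1994,98.4121) T_B=(66.7782,118.4752) sweep=168.2129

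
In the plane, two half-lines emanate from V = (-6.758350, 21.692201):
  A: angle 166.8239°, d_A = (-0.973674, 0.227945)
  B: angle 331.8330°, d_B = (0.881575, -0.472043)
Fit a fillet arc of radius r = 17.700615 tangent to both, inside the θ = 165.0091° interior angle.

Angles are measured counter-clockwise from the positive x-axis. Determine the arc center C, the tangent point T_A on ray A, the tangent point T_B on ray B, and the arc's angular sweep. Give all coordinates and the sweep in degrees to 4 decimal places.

center=(-13.0607,4.9884) T_A=(-9.0259,22.2231) T_B=(-4.7052,20.5929) sweep=14.9909

bisector direction at 249.3285° = (-0.353010,-0.935619)
center distance |VC| = r/sin(θ/2) = 17.700615/sin(82.5045°) = 17.853166
C = V + |VC|·bis = (-13.0607,4.9884)
T_A = V + ((C−V)·d_A)·d_A = V + 2.3289·d_A = (-9.0259,22.2231)
T_B = V + ((C−V)·d_B)·d_B = V + 2.3289·d_B = (-4.7052,20.5929)
sweep = 180° − θ = 14.9909°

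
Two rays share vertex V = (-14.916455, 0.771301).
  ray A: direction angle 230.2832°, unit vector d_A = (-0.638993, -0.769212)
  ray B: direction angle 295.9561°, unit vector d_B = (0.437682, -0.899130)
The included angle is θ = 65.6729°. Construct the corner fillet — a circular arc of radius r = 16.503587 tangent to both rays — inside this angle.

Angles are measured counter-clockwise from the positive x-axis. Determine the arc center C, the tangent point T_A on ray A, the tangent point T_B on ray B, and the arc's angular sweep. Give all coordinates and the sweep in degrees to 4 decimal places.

center=(-18.5626,-29.4453) T_A=(-31.2573,-18.8996) T_B=(-3.7237,-22.2220) sweep=114.3271

bisector direction at 263.1197° = (-0.119796,-0.992798)
center distance |VC| = r/sin(θ/2) = 16.503587/sin(32.8364°) = 30.435786
C = V + |VC|·bis = (-18.5626,-29.4453)
T_A = V + ((C−V)·d_A)·d_A = V + 25.5728·d_A = (-31.2573,-18.8996)
T_B = V + ((C−V)·d_B)·d_B = V + 25.5728·d_B = (-3.7237,-22.2220)
sweep = 180° − θ = 114.3271°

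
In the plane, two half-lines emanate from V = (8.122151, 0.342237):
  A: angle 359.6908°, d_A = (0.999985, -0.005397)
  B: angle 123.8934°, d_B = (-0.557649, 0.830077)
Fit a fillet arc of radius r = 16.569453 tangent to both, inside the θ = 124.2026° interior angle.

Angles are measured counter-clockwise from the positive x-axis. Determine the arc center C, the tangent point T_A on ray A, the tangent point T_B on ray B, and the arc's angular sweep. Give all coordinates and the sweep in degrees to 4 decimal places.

center=(16.9840,16.8641) T_A=(16.8946,0.2949) T_B=(3.2301,7.6242) sweep=55.7974

bisector direction at 61.7921° = (0.472672,0.881238)
center distance |VC| = r/sin(θ/2) = 16.569453/sin(62.1013°) = 18.748471
C = V + |VC|·bis = (16.9840,16.8641)
T_A = V + ((C−V)·d_A)·d_A = V + 8.7726·d_A = (16.8946,0.2949)
T_B = V + ((C−V)·d_B)·d_B = V + 8.7726·d_B = (3.2301,7.6242)
sweep = 180° − θ = 55.7974°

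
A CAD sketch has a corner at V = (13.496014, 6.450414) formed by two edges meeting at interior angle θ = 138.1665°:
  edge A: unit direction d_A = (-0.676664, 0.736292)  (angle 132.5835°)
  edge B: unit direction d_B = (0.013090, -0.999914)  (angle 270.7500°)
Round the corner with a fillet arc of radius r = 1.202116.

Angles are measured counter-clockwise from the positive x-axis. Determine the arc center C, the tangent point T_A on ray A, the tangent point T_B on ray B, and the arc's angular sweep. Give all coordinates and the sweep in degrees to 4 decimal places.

bisector direction at 201.6668° = (-0.929347,-0.369207)
center distance |VC| = r/sin(θ/2) = 1.202116/sin(69.0833°) = 1.286924
C = V + |VC|·bis = (12.3000,5.9753)
T_A = V + ((C−V)·d_A)·d_A = V + 0.4594·d_A = (13.1851,6.7887)
T_B = V + ((C−V)·d_B)·d_B = V + 0.4594·d_B = (13.5020,5.9910)
sweep = 180° − θ = 41.8335°

center=(12.3000,5.9753) T_A=(13.1851,6.7887) T_B=(13.5020,5.9910) sweep=41.8335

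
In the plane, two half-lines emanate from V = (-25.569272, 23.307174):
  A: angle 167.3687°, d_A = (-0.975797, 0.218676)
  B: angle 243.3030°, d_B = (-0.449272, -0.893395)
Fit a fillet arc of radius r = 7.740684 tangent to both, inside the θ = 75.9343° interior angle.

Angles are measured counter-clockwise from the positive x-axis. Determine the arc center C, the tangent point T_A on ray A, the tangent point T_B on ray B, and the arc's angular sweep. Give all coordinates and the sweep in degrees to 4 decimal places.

center=(-36.9412,17.9230) T_A=(-35.2485,25.4763) T_B=(-30.0258,14.4453) sweep=104.0657

bisector direction at 205.3358° = (-0.903815,-0.427923)
center distance |VC| = r/sin(θ/2) = 7.740684/sin(37.9671°) = 12.582190
C = V + |VC|·bis = (-36.9412,17.9230)
T_A = V + ((C−V)·d_A)·d_A = V + 9.9193·d_A = (-35.2485,25.4763)
T_B = V + ((C−V)·d_B)·d_B = V + 9.9193·d_B = (-30.0258,14.4453)
sweep = 180° − θ = 104.0657°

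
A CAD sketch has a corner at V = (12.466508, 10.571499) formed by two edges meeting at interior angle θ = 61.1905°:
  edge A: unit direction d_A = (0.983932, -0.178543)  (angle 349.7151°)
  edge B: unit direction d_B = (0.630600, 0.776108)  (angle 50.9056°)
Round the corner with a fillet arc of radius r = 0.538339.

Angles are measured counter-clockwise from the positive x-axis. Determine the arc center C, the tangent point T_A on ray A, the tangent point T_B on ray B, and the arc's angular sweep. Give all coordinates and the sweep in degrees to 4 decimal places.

bisector direction at 20.3104° = (0.937826,0.347105)
center distance |VC| = r/sin(θ/2) = 0.538339/sin(30.5953°) = 1.057703
C = V + |VC|·bis = (13.4584,10.9386)
T_A = V + ((C−V)·d_A)·d_A = V + 0.9105·d_A = (13.3623,10.4089)
T_B = V + ((C−V)·d_B)·d_B = V + 0.9105·d_B = (13.0406,11.2781)
sweep = 180° − θ = 118.8095°

center=(13.4584,10.9386) T_A=(13.3623,10.4089) T_B=(13.0406,11.2781) sweep=118.8095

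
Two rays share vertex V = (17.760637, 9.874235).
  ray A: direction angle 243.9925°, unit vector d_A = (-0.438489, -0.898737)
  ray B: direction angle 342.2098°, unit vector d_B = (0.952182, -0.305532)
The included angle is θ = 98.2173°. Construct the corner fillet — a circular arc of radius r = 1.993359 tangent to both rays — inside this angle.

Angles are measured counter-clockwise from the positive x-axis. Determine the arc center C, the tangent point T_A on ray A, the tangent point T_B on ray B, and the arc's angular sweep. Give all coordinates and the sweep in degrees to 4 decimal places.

center=(18.7952,7.4488) T_A=(17.0037,8.3229) T_B=(19.4043,9.3468) sweep=81.7827

bisector direction at 293.1012° = (0.392356,-0.919814)
center distance |VC| = r/sin(θ/2) = 1.993359/sin(49.1086°) = 2.636885
C = V + |VC|·bis = (18.7952,7.4488)
T_A = V + ((C−V)·d_A)·d_A = V + 1.7262·d_A = (17.0037,8.3229)
T_B = V + ((C−V)·d_B)·d_B = V + 1.7262·d_B = (19.4043,9.3468)
sweep = 180° − θ = 81.7827°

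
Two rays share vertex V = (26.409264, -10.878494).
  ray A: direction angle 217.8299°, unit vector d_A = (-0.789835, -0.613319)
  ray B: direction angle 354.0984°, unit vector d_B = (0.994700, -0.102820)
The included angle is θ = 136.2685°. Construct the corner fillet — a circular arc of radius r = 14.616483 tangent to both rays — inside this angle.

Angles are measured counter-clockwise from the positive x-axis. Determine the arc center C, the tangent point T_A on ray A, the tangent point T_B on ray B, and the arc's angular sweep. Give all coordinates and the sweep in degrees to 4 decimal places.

center=(30.7409,-26.0206) T_A=(21.7764,-14.4760) T_B=(32.2438,-11.4816) sweep=43.7315

bisector direction at 285.9642° = (0.275036,-0.961434)
center distance |VC| = r/sin(θ/2) = 14.616483/sin(68.1342°) = 15.749518
C = V + |VC|·bis = (30.7409,-26.0206)
T_A = V + ((C−V)·d_A)·d_A = V + 5.8656·d_A = (21.7764,-14.4760)
T_B = V + ((C−V)·d_B)·d_B = V + 5.8656·d_B = (32.2438,-11.4816)
sweep = 180° − θ = 43.7315°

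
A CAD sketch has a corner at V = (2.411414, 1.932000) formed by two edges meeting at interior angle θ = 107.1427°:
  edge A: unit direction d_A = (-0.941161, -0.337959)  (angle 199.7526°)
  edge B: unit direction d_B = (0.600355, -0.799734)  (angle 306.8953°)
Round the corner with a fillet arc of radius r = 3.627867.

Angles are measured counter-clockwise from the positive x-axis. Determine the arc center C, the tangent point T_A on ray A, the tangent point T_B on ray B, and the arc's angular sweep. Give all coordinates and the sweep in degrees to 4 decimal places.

center=(1.1175,-2.3873) T_A=(-0.1085,1.0271) T_B=(4.0189,-0.2093) sweep=72.8573

bisector direction at 253.3240° = (-0.286960,-0.957943)
center distance |VC| = r/sin(θ/2) = 3.627867/sin(53.5714°) = 4.508925
C = V + |VC|·bis = (1.1175,-2.3873)
T_A = V + ((C−V)·d_A)·d_A = V + 2.6775·d_A = (-0.1085,1.0271)
T_B = V + ((C−V)·d_B)·d_B = V + 2.6775·d_B = (4.0189,-0.2093)
sweep = 180° − θ = 72.8573°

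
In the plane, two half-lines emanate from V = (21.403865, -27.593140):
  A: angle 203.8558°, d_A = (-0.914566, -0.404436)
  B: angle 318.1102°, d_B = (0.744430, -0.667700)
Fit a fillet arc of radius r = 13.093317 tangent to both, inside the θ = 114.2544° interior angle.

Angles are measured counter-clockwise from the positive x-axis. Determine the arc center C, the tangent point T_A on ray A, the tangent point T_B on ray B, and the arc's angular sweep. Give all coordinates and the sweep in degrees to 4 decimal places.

center=(18.9606,-42.9900) T_A=(13.6651,-31.0153) T_B=(27.7030,-33.2430) sweep=65.7456

bisector direction at 260.9830° = (-0.156728,-0.987642)
center distance |VC| = r/sin(θ/2) = 13.093317/sin(57.1272°) = 15.589553
C = V + |VC|·bis = (18.9606,-42.9900)
T_A = V + ((C−V)·d_A)·d_A = V + 8.4616·d_A = (13.6651,-31.0153)
T_B = V + ((C−V)·d_B)·d_B = V + 8.4616·d_B = (27.7030,-33.2430)
sweep = 180° − θ = 65.7456°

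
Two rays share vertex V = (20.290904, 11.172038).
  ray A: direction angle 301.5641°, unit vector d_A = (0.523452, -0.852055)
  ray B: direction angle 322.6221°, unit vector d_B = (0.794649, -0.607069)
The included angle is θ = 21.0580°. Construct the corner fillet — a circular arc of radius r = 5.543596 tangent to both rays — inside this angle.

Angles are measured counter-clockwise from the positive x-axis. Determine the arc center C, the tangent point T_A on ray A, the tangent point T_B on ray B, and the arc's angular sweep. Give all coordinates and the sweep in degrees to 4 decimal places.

bisector direction at 312.0931° = (0.670337,-0.742057)
center distance |VC| = r/sin(θ/2) = 5.543596/sin(10.5290°) = 30.337108
C = V + |VC|·bis = (40.6270,-11.3398)
T_A = V + ((C−V)·d_A)·d_A = V + 29.8263·d_A = (35.9035,-14.2416)
T_B = V + ((C−V)·d_B)·d_B = V + 29.8263·d_B = (43.9923,-6.9346)
sweep = 180° − θ = 158.9420°

center=(40.6270,-11.3398) T_A=(35.9035,-14.2416) T_B=(43.9923,-6.9346) sweep=158.9420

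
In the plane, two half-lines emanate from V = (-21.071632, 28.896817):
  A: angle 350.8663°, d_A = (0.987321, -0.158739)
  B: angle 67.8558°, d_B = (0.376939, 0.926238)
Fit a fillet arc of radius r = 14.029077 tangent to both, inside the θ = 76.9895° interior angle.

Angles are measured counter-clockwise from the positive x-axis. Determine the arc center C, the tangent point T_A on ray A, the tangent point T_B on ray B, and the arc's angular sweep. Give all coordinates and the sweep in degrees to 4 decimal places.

center=(-1.4281,39.9478) T_A=(-3.6550,26.0966) T_B=(-14.4223,45.2359) sweep=103.0105

bisector direction at 29.3611° = (0.871547,0.490311)
center distance |VC| = r/sin(θ/2) = 14.029077/sin(38.4948°) = 22.538736
C = V + |VC|·bis = (-1.4281,39.9478)
T_A = V + ((C−V)·d_A)·d_A = V + 17.6403·d_A = (-3.6550,26.0966)
T_B = V + ((C−V)·d_B)·d_B = V + 17.6403·d_B = (-14.4223,45.2359)
sweep = 180° − θ = 103.0105°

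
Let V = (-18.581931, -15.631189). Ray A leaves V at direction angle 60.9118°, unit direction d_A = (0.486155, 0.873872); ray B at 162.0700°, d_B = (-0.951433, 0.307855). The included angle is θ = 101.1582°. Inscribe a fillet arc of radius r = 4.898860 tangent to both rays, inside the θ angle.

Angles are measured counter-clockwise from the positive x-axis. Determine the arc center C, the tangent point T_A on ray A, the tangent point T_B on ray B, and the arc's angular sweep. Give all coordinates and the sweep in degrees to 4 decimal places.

center=(-20.9052,-9.7305) T_A=(-16.6242,-12.1121) T_B=(-22.4133,-14.3915) sweep=78.8418

bisector direction at 111.4909° = (-0.366353,0.930476)
center distance |VC| = r/sin(θ/2) = 4.898860/sin(50.5791°) = 6.341550
C = V + |VC|·bis = (-20.9052,-9.7305)
T_A = V + ((C−V)·d_A)·d_A = V + 4.0270·d_A = (-16.6242,-12.1121)
T_B = V + ((C−V)·d_B)·d_B = V + 4.0270·d_B = (-22.4133,-14.3915)
sweep = 180° − θ = 78.8418°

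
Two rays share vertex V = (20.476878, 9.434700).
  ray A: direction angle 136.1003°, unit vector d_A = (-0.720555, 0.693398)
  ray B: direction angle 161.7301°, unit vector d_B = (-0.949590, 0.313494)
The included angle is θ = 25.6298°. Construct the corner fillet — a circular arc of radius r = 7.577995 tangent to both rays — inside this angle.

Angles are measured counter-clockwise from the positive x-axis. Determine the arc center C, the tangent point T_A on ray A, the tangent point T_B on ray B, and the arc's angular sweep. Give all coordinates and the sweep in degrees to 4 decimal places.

bisector direction at 148.9152° = (-0.856404,0.516306)
center distance |VC| = r/sin(θ/2) = 7.577995/sin(12.8149°) = 34.165572
C = V + |VC|·bis = (-8.7827,27.0746)
T_A = V + ((C−V)·d_A)·d_A = V + 33.3146·d_A = (-3.5281,32.5350)
T_B = V + ((C−V)·d_B)·d_B = V + 33.3146·d_B = (-11.1583,19.8786)
sweep = 180° − θ = 154.3702°

center=(-8.7827,27.0746) T_A=(-3.5281,32.5350) T_B=(-11.1583,19.8786) sweep=154.3702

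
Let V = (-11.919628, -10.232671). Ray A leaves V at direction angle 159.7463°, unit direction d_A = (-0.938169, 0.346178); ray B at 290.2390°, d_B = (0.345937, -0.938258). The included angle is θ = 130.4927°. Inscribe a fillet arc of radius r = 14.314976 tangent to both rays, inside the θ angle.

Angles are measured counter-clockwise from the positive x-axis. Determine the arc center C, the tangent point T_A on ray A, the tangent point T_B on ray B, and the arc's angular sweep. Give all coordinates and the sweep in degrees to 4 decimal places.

bisector direction at 224.9926° = (-0.707197,-0.707016)
center distance |VC| = r/sin(θ/2) = 14.314976/sin(65.2464°) = 15.763370
C = V + |VC|·bis = (-23.0674,-21.3776)
T_A = V + ((C−V)·d_A)·d_A = V + 6.6004·d_A = (-18.1119,-7.9478)
T_B = V + ((C−V)·d_B)·d_B = V + 6.6004·d_B = (-9.6363,-16.4255)
sweep = 180° − θ = 49.5073°

center=(-23.0674,-21.3776) T_A=(-18.1119,-7.9478) T_B=(-9.6363,-16.4255) sweep=49.5073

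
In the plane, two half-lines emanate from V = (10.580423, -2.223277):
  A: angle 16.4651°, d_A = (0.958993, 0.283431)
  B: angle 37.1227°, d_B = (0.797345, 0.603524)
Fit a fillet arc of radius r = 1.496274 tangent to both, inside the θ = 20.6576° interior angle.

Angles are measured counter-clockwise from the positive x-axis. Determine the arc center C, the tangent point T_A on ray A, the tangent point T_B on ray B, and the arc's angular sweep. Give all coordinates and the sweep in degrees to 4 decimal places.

bisector direction at 26.7939° = (0.892634,0.450783)
center distance |VC| = r/sin(θ/2) = 1.496274/sin(10.3288°) = 8.345238
C = V + |VC|·bis = (18.0297,1.5386)
T_A = V + ((C−V)·d_A)·d_A = V + 8.2100·d_A = (18.4538,0.1037)
T_B = V + ((C−V)·d_B)·d_B = V + 8.2100·d_B = (17.1266,2.7317)
sweep = 180° − θ = 159.3424°

center=(18.0297,1.5386) T_A=(18.4538,0.1037) T_B=(17.1266,2.7317) sweep=159.3424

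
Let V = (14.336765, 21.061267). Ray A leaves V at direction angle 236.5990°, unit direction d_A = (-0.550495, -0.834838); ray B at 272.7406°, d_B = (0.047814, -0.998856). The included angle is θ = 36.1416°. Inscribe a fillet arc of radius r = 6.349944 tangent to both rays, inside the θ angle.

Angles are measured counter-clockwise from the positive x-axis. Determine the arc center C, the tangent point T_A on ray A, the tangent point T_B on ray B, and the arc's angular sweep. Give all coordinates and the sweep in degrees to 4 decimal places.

center=(8.9246,1.3186) T_A=(3.6234,4.8143) T_B=(15.2673,1.6223) sweep=143.8584

bisector direction at 254.6698° = (-0.264381,-0.964418)
center distance |VC| = r/sin(θ/2) = 6.349944/sin(18.0708°) = 20.471013
C = V + |VC|·bis = (8.9246,1.3186)
T_A = V + ((C−V)·d_A)·d_A = V + 19.4613·d_A = (3.6234,4.8143)
T_B = V + ((C−V)·d_B)·d_B = V + 19.4613·d_B = (15.2673,1.6223)
sweep = 180° − θ = 143.8584°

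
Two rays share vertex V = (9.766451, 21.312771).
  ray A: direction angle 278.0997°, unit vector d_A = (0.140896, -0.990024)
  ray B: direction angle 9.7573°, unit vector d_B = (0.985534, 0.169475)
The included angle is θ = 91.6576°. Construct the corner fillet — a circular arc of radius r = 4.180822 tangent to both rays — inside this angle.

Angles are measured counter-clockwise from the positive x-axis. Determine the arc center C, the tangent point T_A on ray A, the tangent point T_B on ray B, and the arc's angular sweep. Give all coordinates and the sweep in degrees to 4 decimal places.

center=(14.4778,17.8808) T_A=(10.3387,17.2917) T_B=(13.7693,22.0011) sweep=88.3424

bisector direction at 323.9285° = (0.808283,-0.588794)
center distance |VC| = r/sin(θ/2) = 4.180822/sin(45.8288°) = 5.828872
C = V + |VC|·bis = (14.4778,17.8808)
T_A = V + ((C−V)·d_A)·d_A = V + 4.0616·d_A = (10.3387,17.2917)
T_B = V + ((C−V)·d_B)·d_B = V + 4.0616·d_B = (13.7693,22.0011)
sweep = 180° − θ = 88.3424°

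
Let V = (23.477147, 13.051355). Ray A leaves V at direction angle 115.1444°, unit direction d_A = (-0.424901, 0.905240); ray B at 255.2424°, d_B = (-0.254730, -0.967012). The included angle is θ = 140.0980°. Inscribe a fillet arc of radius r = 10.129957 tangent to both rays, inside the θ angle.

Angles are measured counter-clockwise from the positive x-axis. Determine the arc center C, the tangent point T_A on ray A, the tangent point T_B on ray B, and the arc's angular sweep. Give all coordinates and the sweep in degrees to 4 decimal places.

center=(12.7447,12.0759) T_A=(21.9147,16.3801) T_B=(22.5405,9.4955) sweep=39.9020

bisector direction at 185.1934° = (-0.995895,-0.090518)
center distance |VC| = r/sin(θ/2) = 10.129957/sin(70.0490°) = 10.776725
C = V + |VC|·bis = (12.7447,12.0759)
T_A = V + ((C−V)·d_A)·d_A = V + 3.6772·d_A = (21.9147,16.3801)
T_B = V + ((C−V)·d_B)·d_B = V + 3.6772·d_B = (22.5405,9.4955)
sweep = 180° − θ = 39.9020°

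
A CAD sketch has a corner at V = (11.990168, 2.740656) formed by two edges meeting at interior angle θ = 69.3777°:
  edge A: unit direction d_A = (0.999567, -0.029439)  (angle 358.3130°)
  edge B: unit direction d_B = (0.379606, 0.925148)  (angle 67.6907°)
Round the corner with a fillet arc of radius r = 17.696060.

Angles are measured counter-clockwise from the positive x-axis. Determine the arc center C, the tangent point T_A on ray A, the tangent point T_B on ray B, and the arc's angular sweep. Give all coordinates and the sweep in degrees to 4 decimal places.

center=(38.0670,19.6764) T_A=(37.5461,1.9880) T_B=(21.6956,26.3939) sweep=110.6223

bisector direction at 33.0019° = (0.838653,0.544666)
center distance |VC| = r/sin(θ/2) = 17.696060/sin(34.6889°) = 31.093750
C = V + |VC|·bis = (38.0670,19.6764)
T_A = V + ((C−V)·d_A)·d_A = V + 25.5670·d_A = (37.5461,1.9880)
T_B = V + ((C−V)·d_B)·d_B = V + 25.5670·d_B = (21.6956,26.3939)
sweep = 180° − θ = 110.6223°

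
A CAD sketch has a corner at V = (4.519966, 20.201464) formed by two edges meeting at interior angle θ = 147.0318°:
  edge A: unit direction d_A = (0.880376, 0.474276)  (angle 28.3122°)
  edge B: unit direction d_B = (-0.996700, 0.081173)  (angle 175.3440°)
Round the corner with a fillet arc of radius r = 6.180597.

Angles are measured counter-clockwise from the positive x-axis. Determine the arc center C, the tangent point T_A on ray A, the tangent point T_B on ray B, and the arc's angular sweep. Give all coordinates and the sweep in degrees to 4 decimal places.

center=(3.1988,26.5101) T_A=(6.1301,21.0689) T_B=(2.6971,20.3499) sweep=32.9682

bisector direction at 101.8281° = (-0.204976,0.978767)
center distance |VC| = r/sin(θ/2) = 6.180597/sin(73.5159°) = 6.445517
C = V + |VC|·bis = (3.1988,26.5101)
T_A = V + ((C−V)·d_A)·d_A = V + 1.8289·d_A = (6.1301,21.0689)
T_B = V + ((C−V)·d_B)·d_B = V + 1.8289·d_B = (2.6971,20.3499)
sweep = 180° − θ = 32.9682°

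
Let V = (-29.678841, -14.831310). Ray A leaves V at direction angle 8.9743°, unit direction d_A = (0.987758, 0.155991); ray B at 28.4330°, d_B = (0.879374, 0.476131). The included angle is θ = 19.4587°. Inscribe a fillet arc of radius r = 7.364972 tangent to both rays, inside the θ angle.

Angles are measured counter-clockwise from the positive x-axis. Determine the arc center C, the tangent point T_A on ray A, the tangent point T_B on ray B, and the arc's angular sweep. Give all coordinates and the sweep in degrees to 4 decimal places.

center=(11.6008,-0.8560) T_A=(12.7497,-8.1308) T_B=(8.0941,5.6206) sweep=160.5413

bisector direction at 18.7036° = (0.947190,0.320673)
center distance |VC| = r/sin(θ/2) = 7.364972/sin(9.7294°) = 43.581189
C = V + |VC|·bis = (11.6008,-0.8560)
T_A = V + ((C−V)·d_A)·d_A = V + 42.9544·d_A = (12.7497,-8.1308)
T_B = V + ((C−V)·d_B)·d_B = V + 42.9544·d_B = (8.0941,5.6206)
sweep = 180° − θ = 160.5413°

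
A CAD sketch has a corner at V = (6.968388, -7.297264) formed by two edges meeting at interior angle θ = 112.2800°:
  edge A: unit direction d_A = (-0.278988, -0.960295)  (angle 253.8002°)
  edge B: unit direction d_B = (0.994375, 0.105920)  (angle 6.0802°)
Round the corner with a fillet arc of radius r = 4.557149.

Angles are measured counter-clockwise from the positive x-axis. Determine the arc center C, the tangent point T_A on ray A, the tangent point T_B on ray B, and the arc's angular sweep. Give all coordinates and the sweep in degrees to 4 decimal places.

bisector direction at 309.9402° = (0.641988,-0.766715)
center distance |VC| = r/sin(θ/2) = 4.557149/sin(56.1400°) = 5.487887
C = V + |VC|·bis = (10.4915,-11.5049)
T_A = V + ((C−V)·d_A)·d_A = V + 3.0577·d_A = (6.1153,-10.2335)
T_B = V + ((C−V)·d_B)·d_B = V + 3.0577·d_B = (10.0088,-6.9734)
sweep = 180° − θ = 67.7200°

center=(10.4915,-11.5049) T_A=(6.1153,-10.2335) T_B=(10.0088,-6.9734) sweep=67.7200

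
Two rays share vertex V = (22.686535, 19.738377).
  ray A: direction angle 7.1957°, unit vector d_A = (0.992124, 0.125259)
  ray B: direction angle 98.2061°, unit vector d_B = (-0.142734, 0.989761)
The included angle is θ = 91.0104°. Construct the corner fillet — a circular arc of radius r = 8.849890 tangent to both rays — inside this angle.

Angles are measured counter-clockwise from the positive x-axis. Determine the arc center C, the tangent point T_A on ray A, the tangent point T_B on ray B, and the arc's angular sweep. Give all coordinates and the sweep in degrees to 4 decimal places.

center=(30.2047,29.6077) T_A=(31.3132,20.8275) T_B=(21.4454,28.3445) sweep=88.9896

bisector direction at 52.7009° = (0.605976,0.795483)
center distance |VC| = r/sin(θ/2) = 8.849890/sin(45.5052°) = 12.406723
C = V + |VC|·bis = (30.2047,29.6077)
T_A = V + ((C−V)·d_A)·d_A = V + 8.6952·d_A = (31.3132,20.8275)
T_B = V + ((C−V)·d_B)·d_B = V + 8.6952·d_B = (21.4454,28.3445)
sweep = 180° − θ = 88.9896°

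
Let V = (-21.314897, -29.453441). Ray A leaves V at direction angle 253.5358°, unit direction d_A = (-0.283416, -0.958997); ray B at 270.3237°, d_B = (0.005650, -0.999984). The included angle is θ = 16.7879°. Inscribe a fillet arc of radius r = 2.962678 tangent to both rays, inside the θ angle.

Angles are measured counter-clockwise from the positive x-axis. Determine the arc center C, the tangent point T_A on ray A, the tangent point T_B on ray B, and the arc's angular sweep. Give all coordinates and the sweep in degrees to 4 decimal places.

bisector direction at 261.9297° = (-0.140387,-0.990097)
center distance |VC| = r/sin(θ/2) = 2.962678/sin(8.3940°) = 20.295294
C = V + |VC|·bis = (-24.1641,-49.5477)
T_A = V + ((C−V)·d_A)·d_A = V + 20.0779·d_A = (-27.0053,-48.7081)
T_B = V + ((C−V)·d_B)·d_B = V + 20.0779·d_B = (-21.2015,-49.5310)
sweep = 180° − θ = 163.2121°

center=(-24.1641,-49.5477) T_A=(-27.0053,-48.7081) T_B=(-21.2015,-49.5310) sweep=163.2121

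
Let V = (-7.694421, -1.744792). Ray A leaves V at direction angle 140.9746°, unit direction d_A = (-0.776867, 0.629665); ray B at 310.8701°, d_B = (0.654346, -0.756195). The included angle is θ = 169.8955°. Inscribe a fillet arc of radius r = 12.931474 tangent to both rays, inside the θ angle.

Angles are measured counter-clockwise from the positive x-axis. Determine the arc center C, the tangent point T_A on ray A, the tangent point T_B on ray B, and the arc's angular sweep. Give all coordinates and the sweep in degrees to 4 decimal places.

center=(-16.7251,-11.0710) T_A=(-8.5826,-1.0249) T_B=(-6.9463,-2.6093) sweep=10.1045

bisector direction at 225.9224° = (-0.695633,-0.718398)
center distance |VC| = r/sin(θ/2) = 12.931474/sin(84.9477°) = 12.981911
C = V + |VC|·bis = (-16.7251,-11.0710)
T_A = V + ((C−V)·d_A)·d_A = V + 1.1432·d_A = (-8.5826,-1.0249)
T_B = V + ((C−V)·d_B)·d_B = V + 1.1432·d_B = (-6.9463,-2.6093)
sweep = 180° − θ = 10.1045°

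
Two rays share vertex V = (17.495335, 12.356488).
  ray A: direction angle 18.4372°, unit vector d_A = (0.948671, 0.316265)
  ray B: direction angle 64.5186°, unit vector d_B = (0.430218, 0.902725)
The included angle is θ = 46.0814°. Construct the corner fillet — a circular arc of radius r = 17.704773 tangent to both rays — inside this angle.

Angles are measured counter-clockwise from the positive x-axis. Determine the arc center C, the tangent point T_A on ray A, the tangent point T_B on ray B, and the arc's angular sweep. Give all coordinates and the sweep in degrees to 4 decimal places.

bisector direction at 41.4779° = (0.749211,0.662331)
center distance |VC| = r/sin(θ/2) = 17.704773/sin(23.0407°) = 45.236218
C = V + |VC|·bis = (51.3868,42.3178)
T_A = V + ((C−V)·d_A)·d_A = V + 41.6276·d_A = (56.9862,25.5218)
T_B = V + ((C−V)·d_B)·d_B = V + 41.6276·d_B = (35.4043,49.9348)
sweep = 180° − θ = 133.9186°

center=(51.3868,42.3178) T_A=(56.9862,25.5218) T_B=(35.4043,49.9348) sweep=133.9186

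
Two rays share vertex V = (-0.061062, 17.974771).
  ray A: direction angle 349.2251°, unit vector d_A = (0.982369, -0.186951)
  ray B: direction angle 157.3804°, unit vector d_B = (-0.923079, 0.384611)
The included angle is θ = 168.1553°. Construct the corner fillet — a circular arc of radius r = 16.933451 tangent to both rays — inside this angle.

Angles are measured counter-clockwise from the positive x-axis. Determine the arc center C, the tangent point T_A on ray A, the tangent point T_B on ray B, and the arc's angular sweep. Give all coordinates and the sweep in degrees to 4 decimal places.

center=(4.8303,34.2813) T_A=(1.6645,17.6464) T_B=(-1.6825,18.6504) sweep=11.8447

bisector direction at 73.3028° = (0.287315,0.957836)
center distance |VC| = r/sin(θ/2) = 16.933451/sin(84.0777°) = 17.024316
C = V + |VC|·bis = (4.8303,34.2813)
T_A = V + ((C−V)·d_A)·d_A = V + 1.7566·d_A = (1.6645,17.6464)
T_B = V + ((C−V)·d_B)·d_B = V + 1.7566·d_B = (-1.6825,18.6504)
sweep = 180° − θ = 11.8447°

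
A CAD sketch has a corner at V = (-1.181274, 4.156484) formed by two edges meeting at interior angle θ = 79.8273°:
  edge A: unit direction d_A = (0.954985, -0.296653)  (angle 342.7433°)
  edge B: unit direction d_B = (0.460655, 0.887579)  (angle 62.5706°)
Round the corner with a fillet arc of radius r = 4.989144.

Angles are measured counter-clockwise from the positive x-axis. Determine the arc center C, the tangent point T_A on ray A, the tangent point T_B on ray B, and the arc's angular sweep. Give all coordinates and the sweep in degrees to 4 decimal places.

bisector direction at 22.6569° = (0.922828,0.385213)
center distance |VC| = r/sin(θ/2) = 4.989144/sin(39.9136°) = 7.775705
C = V + |VC|·bis = (5.9944,7.1518)
T_A = V + ((C−V)·d_A)·d_A = V + 5.9641·d_A = (4.5143,2.3872)
T_B = V + ((C−V)·d_B)·d_B = V + 5.9641·d_B = (1.5661,9.4501)
sweep = 180° − θ = 100.1727°

center=(5.9944,7.1518) T_A=(4.5143,2.3872) T_B=(1.5661,9.4501) sweep=100.1727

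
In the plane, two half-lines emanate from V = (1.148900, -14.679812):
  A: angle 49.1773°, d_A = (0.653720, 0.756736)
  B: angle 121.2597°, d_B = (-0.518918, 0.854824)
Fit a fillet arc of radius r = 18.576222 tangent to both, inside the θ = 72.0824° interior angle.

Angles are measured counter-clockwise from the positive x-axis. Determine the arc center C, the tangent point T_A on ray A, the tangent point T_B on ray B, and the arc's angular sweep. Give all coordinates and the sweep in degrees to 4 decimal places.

bisector direction at 85.2185° = (0.083356,0.996520)
center distance |VC| = r/sin(θ/2) = 18.576222/sin(36.0412°) = 31.572517
C = V + |VC|·bis = (3.7807,16.7828)
T_A = V + ((C−V)·d_A)·d_A = V + 25.5294·d_A = (17.8380,4.6392)
T_B = V + ((C−V)·d_B)·d_B = V + 25.5294·d_B = (-12.0987,7.1433)
sweep = 180° − θ = 107.9176°

center=(3.7807,16.7828) T_A=(17.8380,4.6392) T_B=(-12.0987,7.1433) sweep=107.9176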